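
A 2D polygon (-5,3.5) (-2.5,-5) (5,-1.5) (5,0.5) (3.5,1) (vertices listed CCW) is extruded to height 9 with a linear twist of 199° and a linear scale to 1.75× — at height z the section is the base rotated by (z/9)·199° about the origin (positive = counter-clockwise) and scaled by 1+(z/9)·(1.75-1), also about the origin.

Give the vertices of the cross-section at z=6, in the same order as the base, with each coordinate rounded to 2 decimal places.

Cross-section at z=6: (1.22,-9.07) (8.06,2.33) (-3.43,7.04) (-5.63,5.01) (-4.66,2.84)

t = z/height = 6/9 = 0.666667
s = 1 + (scale-1)·z/height = 1 + (1.75-1)·6/9 = 1.500000
θ = twist·z/height = 199°·6/9 = 132.6667° = 2.315470 rad
cos θ = -0.677732, sin θ = 0.735309 (intermediates below are computed at full precision and shown rounded to 5 d.p.)
v1: (-5,3.5) → rotate → (0.81508,-6.04861) → ×s → (1.22262,-9.07291) → (1.22,-9.07)
v2: (-2.5,-5) → rotate → (5.37088,1.55039) → ×s → (8.05631,2.32558) → (8.06,2.33)
v3: (5,-1.5) → rotate → (-2.28570,4.69314) → ×s → (-3.42854,7.03971) → (-3.43,7.04)
v4: (5,0.5) → rotate → (-3.75631,3.33768) → ×s → (-5.63447,5.00652) → (-5.63,5.01)
v5: (3.5,1) → rotate → (-3.10737,1.89585) → ×s → (-4.66106,2.84377) → (-4.66,2.84)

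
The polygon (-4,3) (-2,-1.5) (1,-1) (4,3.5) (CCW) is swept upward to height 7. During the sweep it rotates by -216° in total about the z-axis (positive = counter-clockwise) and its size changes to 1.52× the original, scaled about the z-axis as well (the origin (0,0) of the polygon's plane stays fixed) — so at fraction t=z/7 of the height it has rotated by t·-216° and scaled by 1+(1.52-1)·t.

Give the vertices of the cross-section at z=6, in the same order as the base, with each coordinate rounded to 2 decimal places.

t = z/height = 6/7 = 0.857143
s = 1 + (scale-1)·z/height = 1 + (1.52-1)·6/7 = 1.445714
θ = twist·z/height = -216°·6/7 = -185.1429° = -3.231352 rad
cos θ = -0.995974, sin θ = 0.089639 (intermediates below are computed at full precision and shown rounded to 5 d.p.)
v1: (-4,3) → rotate → (3.71498,-3.34648) → ×s → (5.37080,-4.83805) → (5.37,-4.84)
v2: (-2,-1.5) → rotate → (2.12641,1.31468) → ×s → (3.07418,1.90066) → (3.07,1.90)
v3: (1,-1) → rotate → (-0.90633,1.08561) → ×s → (-1.31030,1.56949) → (-1.31,1.57)
v4: (4,3.5) → rotate → (-4.29763,-3.12735) → ×s → (-6.21315,-4.52126) → (-6.21,-4.52)

Cross-section at z=6: (5.37,-4.84) (3.07,1.90) (-1.31,1.57) (-6.21,-4.52)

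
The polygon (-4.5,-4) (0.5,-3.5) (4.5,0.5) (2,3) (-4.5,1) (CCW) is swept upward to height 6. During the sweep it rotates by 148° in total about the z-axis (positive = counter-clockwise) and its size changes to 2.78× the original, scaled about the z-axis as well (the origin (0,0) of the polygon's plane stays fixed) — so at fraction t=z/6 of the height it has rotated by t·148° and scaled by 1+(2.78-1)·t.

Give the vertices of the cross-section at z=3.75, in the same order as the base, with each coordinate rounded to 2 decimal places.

t = z/height = 3.75/6 = 0.625
s = 1 + (scale-1)·z/height = 1 + (2.78-1)·3.75/6 = 2.112500
θ = twist·z/height = 148°·3.75/6 = 92.5000° = 1.614430 rad
cos θ = -0.043619, sin θ = 0.999048 (intermediates below are computed at full precision and shown rounded to 5 d.p.)
v1: (-4.5,-4) → rotate → (4.19248,-4.32124) → ×s → (8.85661,-9.12862) → (8.86,-9.13)
v2: (0.5,-3.5) → rotate → (3.47486,0.65219) → ×s → (7.34064,1.37776) → (7.34,1.38)
v3: (4.5,0.5) → rotate → (-0.69581,4.47391) → ×s → (-1.46990,9.45113) → (-1.47,9.45)
v4: (2,3) → rotate → (-3.08438,1.86724) → ×s → (-6.51576,3.94454) → (-6.52,3.94)
v5: (-4.5,1) → rotate → (-0.80276,-4.53934) → ×s → (-1.69583,-9.58935) → (-1.70,-9.59)

Cross-section at z=3.75: (8.86,-9.13) (7.34,1.38) (-1.47,9.45) (-6.52,3.94) (-1.70,-9.59)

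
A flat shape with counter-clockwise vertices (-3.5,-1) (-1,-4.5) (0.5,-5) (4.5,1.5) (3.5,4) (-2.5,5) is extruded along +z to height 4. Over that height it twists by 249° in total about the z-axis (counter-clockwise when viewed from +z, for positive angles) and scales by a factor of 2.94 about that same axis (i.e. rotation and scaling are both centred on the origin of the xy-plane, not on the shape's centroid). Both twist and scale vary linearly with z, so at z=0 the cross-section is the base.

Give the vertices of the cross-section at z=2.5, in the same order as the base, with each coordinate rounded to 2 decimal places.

Cross-section at z=2.5: (7.97,-1.18) (6.12,8.16) (3.56,10.53) (-10.44,1.09) (-10.71,-4.87) (0.47,-12.36)

t = z/height = 2.5/4 = 0.625
s = 1 + (scale-1)·z/height = 1 + (2.94-1)·2.5/4 = 2.212500
θ = twist·z/height = 249°·2.5/4 = 155.6250° = 2.716169 rad
cos θ = -0.910864, sin θ = 0.412707 (intermediates below are computed at full precision and shown rounded to 5 d.p.)
v1: (-3.5,-1) → rotate → (3.60073,-0.53361) → ×s → (7.96662,-1.18061) → (7.97,-1.18)
v2: (-1,-4.5) → rotate → (2.76805,3.68618) → ×s → (6.12430,8.15567) → (6.12,8.16)
v3: (0.5,-5) → rotate → (1.60810,4.76067) → ×s → (3.55793,10.53299) → (3.56,10.53)
v4: (4.5,1.5) → rotate → (-4.71795,0.49089) → ×s → (-10.43846,1.08609) → (-10.44,1.09)
v5: (3.5,4) → rotate → (-4.83885,-2.19898) → ×s → (-10.70596,-4.86524) → (-10.71,-4.87)
v6: (-2.5,5) → rotate → (0.21362,-5.58609) → ×s → (0.47264,-12.35922) → (0.47,-12.36)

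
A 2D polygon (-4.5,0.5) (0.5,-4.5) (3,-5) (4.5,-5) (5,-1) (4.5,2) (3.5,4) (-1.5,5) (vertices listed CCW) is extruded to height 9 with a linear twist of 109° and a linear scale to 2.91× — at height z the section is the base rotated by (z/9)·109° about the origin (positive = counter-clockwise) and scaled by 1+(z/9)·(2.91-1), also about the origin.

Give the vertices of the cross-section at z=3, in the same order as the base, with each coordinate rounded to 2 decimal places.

Cross-section at z=3: (-6.42,-3.70) (5.02,-5.45) (8.80,-3.68) (10.78,-2.23) (7.56,3.53) (3.99,7.00) (0.74,8.67) (-6.83,5.14)

t = z/height = 3/9 = 0.333333
s = 1 + (scale-1)·z/height = 1 + (2.91-1)·3/9 = 1.636667
θ = twist·z/height = 109°·3/9 = 36.3333° = 0.634136 rad
cos θ = 0.805584, sin θ = 0.592482 (intermediates below are computed at full precision and shown rounded to 5 d.p.)
v1: (-4.5,0.5) → rotate → (-3.92137,-2.26338) → ×s → (-6.41797,-3.70439) → (-6.42,-3.70)
v2: (0.5,-4.5) → rotate → (3.06896,-3.32889) → ×s → (5.02287,-5.44828) → (5.02,-5.45)
v3: (3,-5) → rotate → (5.37916,-2.25047) → ×s → (8.80389,-3.68327) → (8.80,-3.68)
v4: (4.5,-5) → rotate → (6.58754,-1.36175) → ×s → (10.78160,-2.22873) → (10.78,-2.23)
v5: (5,-1) → rotate → (4.62040,2.15683) → ×s → (7.56206,3.53001) → (7.56,3.53)
v6: (4.5,2) → rotate → (2.44016,4.27734) → ×s → (3.99373,7.00057) → (3.99,7.00)
v7: (3.5,4) → rotate → (0.44962,5.29602) → ×s → (0.73587,8.66782) → (0.74,8.67)
v8: (-1.5,5) → rotate → (-4.17079,3.13920) → ×s → (-6.82619,5.13782) → (-6.83,5.14)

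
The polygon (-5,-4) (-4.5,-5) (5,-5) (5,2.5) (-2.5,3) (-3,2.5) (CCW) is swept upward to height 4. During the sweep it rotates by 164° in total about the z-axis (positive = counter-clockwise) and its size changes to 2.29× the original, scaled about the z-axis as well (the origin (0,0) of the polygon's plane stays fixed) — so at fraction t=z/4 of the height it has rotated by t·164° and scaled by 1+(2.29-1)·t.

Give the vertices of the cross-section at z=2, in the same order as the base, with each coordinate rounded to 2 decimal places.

t = z/height = 2/4 = 0.5
s = 1 + (scale-1)·z/height = 1 + (2.29-1)·2/4 = 1.645000
θ = twist·z/height = 164°·2/4 = 82.0000° = 1.431170 rad
cos θ = 0.139173, sin θ = 0.990268 (intermediates below are computed at full precision and shown rounded to 5 d.p.)
v1: (-5,-4) → rotate → (3.26521,-5.50803) → ×s → (5.37127,-9.06071) → (5.37,-9.06)
v2: (-4.5,-5) → rotate → (4.32506,-5.15207) → ×s → (7.11473,-8.47516) → (7.11,-8.48)
v3: (5,-5) → rotate → (5.64721,4.25547) → ×s → (9.28965,7.00026) → (9.29,7.00)
v4: (5,2.5) → rotate → (-1.77980,5.29927) → ×s → (-2.92778,8.71730) → (-2.93,8.72)
v5: (-2.5,3) → rotate → (-3.31874,-2.05815) → ×s → (-5.45932,-3.38566) → (-5.46,-3.39)
v6: (-3,2.5) → rotate → (-2.89319,-2.62287) → ×s → (-4.75930,-4.31462) → (-4.76,-4.31)

Cross-section at z=2: (5.37,-9.06) (7.11,-8.48) (9.29,7.00) (-2.93,8.72) (-5.46,-3.39) (-4.76,-4.31)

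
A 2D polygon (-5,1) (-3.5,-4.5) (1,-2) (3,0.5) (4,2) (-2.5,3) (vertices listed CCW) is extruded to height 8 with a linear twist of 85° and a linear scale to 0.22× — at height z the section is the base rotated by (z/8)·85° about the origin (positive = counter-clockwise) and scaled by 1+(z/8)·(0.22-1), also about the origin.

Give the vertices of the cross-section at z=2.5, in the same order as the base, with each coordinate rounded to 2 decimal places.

Cross-section at z=2.5: (-3.72,-1.01) (-0.85,-4.23) (1.35,-1.01) (1.86,1.35) (2.03,2.71) (-2.71,1.18)

t = z/height = 2.5/8 = 0.3125
s = 1 + (scale-1)·z/height = 1 + (0.22-1)·2.5/8 = 0.756250
θ = twist·z/height = 85°·2.5/8 = 26.5625° = 0.463603 rad
cos θ = 0.894447, sin θ = 0.447174 (intermediates below are computed at full precision and shown rounded to 5 d.p.)
v1: (-5,1) → rotate → (-4.91941,-1.34142) → ×s → (-3.72030,-1.01445) → (-3.72,-1.01)
v2: (-3.5,-4.5) → rotate → (-1.11828,-5.59012) → ×s → (-0.84570,-4.22753) → (-0.85,-4.23)
v3: (1,-2) → rotate → (1.78879,-1.34172) → ×s → (1.35278,-1.01468) → (1.35,-1.01)
v4: (3,0.5) → rotate → (2.45975,1.78874) → ×s → (1.86019,1.35274) → (1.86,1.35)
v5: (4,2) → rotate → (2.68344,3.57759) → ×s → (2.02935,2.70555) → (2.03,2.71)
v6: (-2.5,3) → rotate → (-3.57764,1.56541) → ×s → (-2.70559,1.18384) → (-2.71,1.18)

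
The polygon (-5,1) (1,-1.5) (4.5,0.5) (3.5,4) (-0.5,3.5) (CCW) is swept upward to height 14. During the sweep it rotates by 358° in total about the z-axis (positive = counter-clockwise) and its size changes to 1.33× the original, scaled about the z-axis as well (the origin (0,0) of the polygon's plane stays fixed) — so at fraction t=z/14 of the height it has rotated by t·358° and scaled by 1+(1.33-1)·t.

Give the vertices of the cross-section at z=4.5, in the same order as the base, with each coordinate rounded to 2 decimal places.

t = z/height = 4.5/14 = 0.321429
s = 1 + (scale-1)·z/height = 1 + (1.33-1)·4.5/14 = 1.106071
θ = twist·z/height = 358°·4.5/14 = 115.0714° = 2.008375 rad
cos θ = -0.423748, sin θ = 0.905780 (intermediates below are computed at full precision and shown rounded to 5 d.p.)
v1: (-5,1) → rotate → (1.21296,-4.95265) → ×s → (1.34162,-5.47798) → (1.34,-5.48)
v2: (1,-1.5) → rotate → (0.93492,1.54140) → ×s → (1.03409,1.70490) → (1.03,1.70)
v3: (4.5,0.5) → rotate → (-2.35976,3.86414) → ×s → (-2.61006,4.27401) → (-2.61,4.27)
v4: (3.5,4) → rotate → (-5.10624,1.47524) → ×s → (-5.64786,1.63172) → (-5.65,1.63)
v5: (-0.5,3.5) → rotate → (-2.95836,-1.93601) → ×s → (-3.27215,-2.14136) → (-3.27,-2.14)

Cross-section at z=4.5: (1.34,-5.48) (1.03,1.70) (-2.61,4.27) (-5.65,1.63) (-3.27,-2.14)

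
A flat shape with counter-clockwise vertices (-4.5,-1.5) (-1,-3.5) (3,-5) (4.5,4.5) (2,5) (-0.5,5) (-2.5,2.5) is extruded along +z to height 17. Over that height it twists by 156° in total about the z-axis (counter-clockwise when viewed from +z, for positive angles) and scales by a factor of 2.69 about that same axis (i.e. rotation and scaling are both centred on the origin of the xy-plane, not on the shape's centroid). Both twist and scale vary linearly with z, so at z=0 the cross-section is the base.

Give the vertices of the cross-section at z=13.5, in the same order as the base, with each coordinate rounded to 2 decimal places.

t = z/height = 13.5/17 = 0.794118
s = 1 + (scale-1)·z/height = 1 + (2.69-1)·13.5/17 = 2.342059
θ = twist·z/height = 156°·13.5/17 = 123.8824° = 2.162155 rad
cos θ = -0.557489, sin θ = 0.830184 (intermediates below are computed at full precision and shown rounded to 5 d.p.)
v1: (-4.5,-1.5) → rotate → (3.75398,-2.89959) → ×s → (8.79204,-6.79102) → (8.79,-6.79)
v2: (-1,-3.5) → rotate → (3.46313,1.12103) → ×s → (8.11086,2.62552) → (8.11,2.63)
v3: (3,-5) → rotate → (2.47845,5.27800) → ×s → (5.80468,12.36138) → (5.80,12.36)
v4: (4.5,4.5) → rotate → (-6.24453,1.22713) → ×s → (-14.62506,2.87400) → (-14.63,2.87)
v5: (2,5) → rotate → (-5.26590,-1.12708) → ×s → (-12.33305,-2.63969) → (-12.33,-2.64)
v6: (-0.5,5) → rotate → (-3.87218,-3.20254) → ×s → (-9.06886,-7.50054) → (-9.07,-7.50)
v7: (-2.5,2.5) → rotate → (-0.68174,-3.46918) → ×s → (-1.59667,-8.12503) → (-1.60,-8.13)

Cross-section at z=13.5: (8.79,-6.79) (8.11,2.63) (5.80,12.36) (-14.63,2.87) (-12.33,-2.64) (-9.07,-7.50) (-1.60,-8.13)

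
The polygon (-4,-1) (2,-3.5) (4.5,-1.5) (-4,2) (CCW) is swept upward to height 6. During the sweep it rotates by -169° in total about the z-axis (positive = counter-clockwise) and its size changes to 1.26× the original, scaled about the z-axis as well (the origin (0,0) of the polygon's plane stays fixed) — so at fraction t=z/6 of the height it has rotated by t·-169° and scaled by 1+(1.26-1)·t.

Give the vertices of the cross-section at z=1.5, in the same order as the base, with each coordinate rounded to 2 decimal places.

Cross-section at z=1.5: (-3.87,2.08) (-0.93,-4.19) (2.47,-4.40) (-1.72,4.44)

t = z/height = 1.5/6 = 0.25
s = 1 + (scale-1)·z/height = 1 + (1.26-1)·1.5/6 = 1.065000
θ = twist·z/height = -169°·1.5/6 = -42.2500° = -0.737402 rad
cos θ = 0.740218, sin θ = -0.672367 (intermediates below are computed at full precision and shown rounded to 5 d.p.)
v1: (-4,-1) → rotate → (-3.63324,1.94925) → ×s → (-3.86940,2.07595) → (-3.87,2.08)
v2: (2,-3.5) → rotate → (-0.87285,-3.93550) → ×s → (-0.92958,-4.19130) → (-0.93,-4.19)
v3: (4.5,-1.5) → rotate → (2.32243,-4.13598) → ×s → (2.47339,-4.40482) → (2.47,-4.40)
v4: (-4,2) → rotate → (-1.61614,4.16990) → ×s → (-1.72119,4.44095) → (-1.72,4.44)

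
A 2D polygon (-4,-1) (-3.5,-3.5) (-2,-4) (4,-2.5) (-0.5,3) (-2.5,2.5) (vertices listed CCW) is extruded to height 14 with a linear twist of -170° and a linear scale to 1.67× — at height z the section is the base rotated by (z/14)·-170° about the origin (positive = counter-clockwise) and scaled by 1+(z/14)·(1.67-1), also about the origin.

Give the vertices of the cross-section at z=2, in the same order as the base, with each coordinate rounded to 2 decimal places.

Cross-section at z=2: (-4.45,0.80) (-5.07,-1.92) (-3.80,-3.09) (2.87,-4.30) (0.85,3.22) (-1.37,3.62)

t = z/height = 2/14 = 0.142857
s = 1 + (scale-1)·z/height = 1 + (1.67-1)·2/14 = 1.095714
θ = twist·z/height = -170°·2/14 = -24.2857° = -0.423866 rad
cos θ = 0.911506, sin θ = -0.411287 (intermediates below are computed at full precision and shown rounded to 5 d.p.)
v1: (-4,-1) → rotate → (-4.05731,0.73364) → ×s → (-4.44565,0.80386) → (-4.45,0.80)
v2: (-3.5,-3.5) → rotate → (-4.62978,-1.75077) → ×s → (-5.07291,-1.91834) → (-5.07,-1.92)
v3: (-2,-4) → rotate → (-3.46816,-2.82345) → ×s → (-3.80011,-3.09369) → (-3.80,-3.09)
v4: (4,-2.5) → rotate → (2.61781,-3.92391) → ×s → (2.86837,-4.29949) → (2.87,-4.30)
v5: (-0.5,3) → rotate → (0.77811,2.94016) → ×s → (0.85258,3.22158) → (0.85,3.22)
v6: (-2.5,2.5) → rotate → (-1.25055,3.30698) → ×s → (-1.37024,3.62351) → (-1.37,3.62)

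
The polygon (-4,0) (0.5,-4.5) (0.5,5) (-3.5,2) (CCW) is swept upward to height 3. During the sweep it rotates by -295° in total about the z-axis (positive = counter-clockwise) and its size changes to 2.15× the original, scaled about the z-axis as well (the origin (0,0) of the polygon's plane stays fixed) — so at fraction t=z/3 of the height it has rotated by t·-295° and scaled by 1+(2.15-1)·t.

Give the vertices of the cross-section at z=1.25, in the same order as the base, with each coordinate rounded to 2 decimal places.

t = z/height = 1.25/3 = 0.416667
s = 1 + (scale-1)·z/height = 1 + (2.15-1)·1.25/3 = 1.479167
θ = twist·z/height = -295°·1.25/3 = -122.9167° = -2.145301 rad
cos θ = -0.543419, sin θ = -0.839462 (intermediates below are computed at full precision and shown rounded to 5 d.p.)
v1: (-4,0) → rotate → (2.17367,3.35785) → ×s → (3.21523,4.96682) → (3.22,4.97)
v2: (0.5,-4.5) → rotate → (-4.04929,2.02565) → ×s → (-5.98957,2.99628) → (-5.99,3.00)
v3: (0.5,5) → rotate → (3.92560,-3.13682) → ×s → (5.80662,-4.63989) → (5.81,-4.64)
v4: (-3.5,2) → rotate → (3.58089,1.85128) → ×s → (5.29673,2.73835) → (5.30,2.74)

Cross-section at z=1.25: (3.22,4.97) (-5.99,3.00) (5.81,-4.64) (5.30,2.74)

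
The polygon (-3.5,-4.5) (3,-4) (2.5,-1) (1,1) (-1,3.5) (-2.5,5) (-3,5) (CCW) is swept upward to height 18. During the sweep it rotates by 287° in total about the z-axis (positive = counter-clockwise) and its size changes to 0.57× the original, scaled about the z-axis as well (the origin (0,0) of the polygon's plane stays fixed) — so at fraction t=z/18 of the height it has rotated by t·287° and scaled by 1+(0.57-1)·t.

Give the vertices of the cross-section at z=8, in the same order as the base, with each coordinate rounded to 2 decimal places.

t = z/height = 8/18 = 0.444444
s = 1 + (scale-1)·z/height = 1 + (0.57-1)·8/18 = 0.808889
θ = twist·z/height = 287°·8/18 = 127.5556° = 2.226264 rad
cos θ = -0.609530, sin θ = 0.792763 (intermediates below are computed at full precision and shown rounded to 5 d.p.)
v1: (-3.5,-4.5) → rotate → (5.70079,-0.03178) → ×s → (4.61130,-0.02571) → (4.61,-0.03)
v2: (3,-4) → rotate → (1.34246,4.81641) → ×s → (1.08590,3.89594) → (1.09,3.90)
v3: (2.5,-1) → rotate → (-0.73106,2.59144) → ×s → (-0.59135,2.09618) → (-0.59,2.10)
v4: (1,1) → rotate → (-1.40229,0.18323) → ×s → (-1.13430,0.14821) → (-1.13,0.15)
v5: (-1,3.5) → rotate → (-2.16514,-2.92612) → ×s → (-1.75136,-2.36691) → (-1.75,-2.37)
v6: (-2.5,5) → rotate → (-2.43999,-5.02956) → ×s → (-1.97368,-4.06835) → (-1.97,-4.07)
v7: (-3,5) → rotate → (-2.13522,-5.42594) → ×s → (-1.72716,-4.38898) → (-1.73,-4.39)

Cross-section at z=8: (4.61,-0.03) (1.09,3.90) (-0.59,2.10) (-1.13,0.15) (-1.75,-2.37) (-1.97,-4.07) (-1.73,-4.39)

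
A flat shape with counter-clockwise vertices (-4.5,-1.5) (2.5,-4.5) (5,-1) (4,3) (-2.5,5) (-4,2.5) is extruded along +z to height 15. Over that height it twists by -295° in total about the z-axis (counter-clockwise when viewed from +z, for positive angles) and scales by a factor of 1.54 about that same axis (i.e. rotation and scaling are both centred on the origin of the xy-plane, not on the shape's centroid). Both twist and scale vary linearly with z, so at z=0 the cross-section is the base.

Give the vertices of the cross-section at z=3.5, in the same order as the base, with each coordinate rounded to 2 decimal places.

t = z/height = 3.5/15 = 0.233333
s = 1 + (scale-1)·z/height = 1 + (1.54-1)·3.5/15 = 1.126000
θ = twist·z/height = -295°·3.5/15 = -68.8333° = -1.201368 rad
cos θ = 0.361082, sin θ = -0.932534 (intermediates below are computed at full precision and shown rounded to 5 d.p.)
v1: (-4.5,-1.5) → rotate → (-3.02367,3.65478) → ×s → (-3.40465,4.11528) → (-3.40,4.12)
v2: (2.5,-4.5) → rotate → (-3.29370,-3.95620) → ×s → (-3.70870,-4.45469) → (-3.71,-4.45)
v3: (5,-1) → rotate → (0.87288,-5.02375) → ×s → (0.98286,-5.65675) → (0.98,-5.66)
v4: (4,3) → rotate → (4.24193,-2.64689) → ×s → (4.77641,-2.98040) → (4.78,-2.98)
v5: (-2.5,5) → rotate → (3.75996,4.13675) → ×s → (4.23372,4.65798) → (4.23,4.66)
v6: (-4,2.5) → rotate → (0.88701,4.63284) → ×s → (0.99877,5.21658) → (1.00,5.22)

Cross-section at z=3.5: (-3.40,4.12) (-3.71,-4.45) (0.98,-5.66) (4.78,-2.98) (4.23,4.66) (1.00,5.22)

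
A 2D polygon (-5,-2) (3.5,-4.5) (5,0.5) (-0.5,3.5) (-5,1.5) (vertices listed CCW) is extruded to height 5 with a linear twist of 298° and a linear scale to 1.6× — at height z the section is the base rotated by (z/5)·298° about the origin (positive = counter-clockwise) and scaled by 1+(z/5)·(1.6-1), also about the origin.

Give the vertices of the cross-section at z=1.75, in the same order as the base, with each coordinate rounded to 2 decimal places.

t = z/height = 1.75/5 = 0.35
s = 1 + (scale-1)·z/height = 1 + (1.6-1)·1.75/5 = 1.210000
θ = twist·z/height = 298°·1.75/5 = 104.3000° = 1.820378 rad
cos θ = -0.246999, sin θ = 0.969016 (intermediates below are computed at full precision and shown rounded to 5 d.p.)
v1: (-5,-2) → rotate → (3.17303,-4.35108) → ×s → (3.83936,-5.26481) → (3.84,-5.26)
v2: (3.5,-4.5) → rotate → (3.49607,4.50305) → ×s → (4.23025,5.44869) → (4.23,5.45)
v3: (5,0.5) → rotate → (-1.71950,4.72158) → ×s → (-2.08060,5.71311) → (-2.08,5.71)
v4: (-0.5,3.5) → rotate → (-3.26806,-1.34900) → ×s → (-3.95435,-1.63230) → (-3.95,-1.63)
v5: (-5,1.5) → rotate → (-0.21853,-5.21558) → ×s → (-0.26442,-6.31085) → (-0.26,-6.31)

Cross-section at z=1.75: (3.84,-5.26) (4.23,5.45) (-2.08,5.71) (-3.95,-1.63) (-0.26,-6.31)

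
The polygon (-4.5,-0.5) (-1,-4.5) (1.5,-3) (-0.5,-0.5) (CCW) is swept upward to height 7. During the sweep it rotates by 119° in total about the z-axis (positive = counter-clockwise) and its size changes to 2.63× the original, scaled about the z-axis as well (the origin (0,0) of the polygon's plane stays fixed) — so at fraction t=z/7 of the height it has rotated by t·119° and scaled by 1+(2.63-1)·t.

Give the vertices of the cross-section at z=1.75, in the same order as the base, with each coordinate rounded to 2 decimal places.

Cross-section at z=1.75: (-5.15,-3.75) (1.92,-6.20) (3.93,-2.62) (-0.26,-0.96)

t = z/height = 1.75/7 = 0.25
s = 1 + (scale-1)·z/height = 1 + (2.63-1)·1.75/7 = 1.407500
θ = twist·z/height = 119°·1.75/7 = 29.7500° = 0.519235 rad
cos θ = 0.868199, sin θ = 0.496217 (intermediates below are computed at full precision and shown rounded to 5 d.p.)
v1: (-4.5,-0.5) → rotate → (-3.65879,-2.66707) → ×s → (-5.14974,-3.75391) → (-5.15,-3.75)
v2: (-1,-4.5) → rotate → (1.36478,-4.40311) → ×s → (1.92092,-6.19738) → (1.92,-6.20)
v3: (1.5,-3) → rotate → (2.79095,-1.86027) → ×s → (3.92826,-2.61833) → (3.93,-2.62)
v4: (-0.5,-0.5) → rotate → (-0.18599,-0.68221) → ×s → (-0.26178,-0.96021) → (-0.26,-0.96)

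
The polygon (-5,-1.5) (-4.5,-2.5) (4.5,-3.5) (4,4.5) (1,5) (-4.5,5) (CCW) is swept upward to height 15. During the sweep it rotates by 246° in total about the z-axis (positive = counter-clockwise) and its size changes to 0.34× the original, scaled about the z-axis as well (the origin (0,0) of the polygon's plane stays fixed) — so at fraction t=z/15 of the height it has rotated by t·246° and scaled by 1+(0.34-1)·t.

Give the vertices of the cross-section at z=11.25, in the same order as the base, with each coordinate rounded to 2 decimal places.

t = z/height = 11.25/15 = 0.75
s = 1 + (scale-1)·z/height = 1 + (0.34-1)·11.25/15 = 0.505000
θ = twist·z/height = 246°·11.25/15 = 184.5000° = 3.220132 rad
cos θ = -0.996917, sin θ = -0.078459 (intermediates below are computed at full precision and shown rounded to 5 d.p.)
v1: (-5,-1.5) → rotate → (4.86690,1.88767) → ×s → (2.45778,0.95327) → (2.46,0.95)
v2: (-4.5,-2.5) → rotate → (4.28998,2.84536) → ×s → (2.16644,1.43691) → (2.17,1.44)
v3: (4.5,-3.5) → rotate → (-4.76073,3.13614) → ×s → (-2.40417,1.58375) → (-2.40,1.58)
v4: (4,4.5) → rotate → (-3.63460,-4.79996) → ×s → (-1.83547,-2.42398) → (-1.84,-2.42)
v5: (1,5) → rotate → (-0.60462,-5.06305) → ×s → (-0.30533,-2.55684) → (-0.31,-2.56)
v6: (-4.5,5) → rotate → (4.87842,-4.63152) → ×s → (2.46360,-2.33892) → (2.46,-2.34)

Cross-section at z=11.25: (2.46,0.95) (2.17,1.44) (-2.40,1.58) (-1.84,-2.42) (-0.31,-2.56) (2.46,-2.34)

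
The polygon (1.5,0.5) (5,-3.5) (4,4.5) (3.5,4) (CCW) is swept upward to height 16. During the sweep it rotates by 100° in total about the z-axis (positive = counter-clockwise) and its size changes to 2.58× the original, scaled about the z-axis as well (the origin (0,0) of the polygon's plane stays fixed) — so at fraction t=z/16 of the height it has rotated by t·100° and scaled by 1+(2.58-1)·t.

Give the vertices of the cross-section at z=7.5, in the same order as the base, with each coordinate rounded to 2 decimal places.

Cross-section at z=7.5: (1.15,2.50) (10.40,2.19) (-0.96,10.44) (-0.92,9.21)

t = z/height = 7.5/16 = 0.46875
s = 1 + (scale-1)·z/height = 1 + (2.58-1)·7.5/16 = 1.740625
θ = twist·z/height = 100°·7.5/16 = 46.8750° = 0.818123 rad
cos θ = 0.683592, sin θ = 0.729864 (intermediates below are computed at full precision and shown rounded to 5 d.p.)
v1: (1.5,0.5) → rotate → (0.66046,1.43659) → ×s → (1.14961,2.50057) → (1.15,2.50)
v2: (5,-3.5) → rotate → (5.97249,1.25675) → ×s → (10.39586,2.18753) → (10.40,2.19)
v3: (4,4.5) → rotate → (-0.55002,5.99562) → ×s → (-0.95738,10.43613) → (-0.96,10.44)
v4: (3.5,4) → rotate → (-0.52688,5.28889) → ×s → (-0.91711,9.20598) → (-0.92,9.21)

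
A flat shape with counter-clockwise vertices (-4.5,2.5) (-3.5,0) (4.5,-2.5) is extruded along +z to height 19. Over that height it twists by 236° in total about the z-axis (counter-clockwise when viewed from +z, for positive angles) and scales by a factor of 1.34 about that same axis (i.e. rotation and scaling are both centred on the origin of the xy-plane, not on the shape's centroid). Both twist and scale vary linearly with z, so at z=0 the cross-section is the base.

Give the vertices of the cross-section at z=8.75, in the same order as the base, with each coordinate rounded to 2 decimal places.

t = z/height = 8.75/19 = 0.460526
s = 1 + (scale-1)·z/height = 1 + (1.34-1)·8.75/19 = 1.156579
θ = twist·z/height = 236°·8.75/19 = 108.6842° = 1.896897 rad
cos θ = -0.320352, sin θ = 0.947299 (intermediates below are computed at full precision and shown rounded to 5 d.p.)
v1: (-4.5,2.5) → rotate → (-0.92666,-5.06372) → ×s → (-1.07176,-5.85660) → (-1.07,-5.86)
v2: (-3.5,0) → rotate → (1.12123,-3.31555) → ×s → (1.29679,-3.83469) → (1.30,-3.83)
v3: (4.5,-2.5) → rotate → (0.92666,5.06372) → ×s → (1.07176,5.85660) → (1.07,5.86)

Cross-section at z=8.75: (-1.07,-5.86) (1.30,-3.83) (1.07,5.86)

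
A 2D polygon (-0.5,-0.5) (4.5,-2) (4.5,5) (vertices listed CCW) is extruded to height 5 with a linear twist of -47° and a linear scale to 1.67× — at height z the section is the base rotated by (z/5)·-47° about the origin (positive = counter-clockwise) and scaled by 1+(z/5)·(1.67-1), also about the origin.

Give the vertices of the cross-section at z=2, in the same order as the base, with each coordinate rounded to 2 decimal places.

t = z/height = 2/5 = 0.4
s = 1 + (scale-1)·z/height = 1 + (1.67-1)·2/5 = 1.268000
θ = twist·z/height = -47°·2/5 = -18.8000° = -0.328122 rad
cos θ = 0.946649, sin θ = -0.322266 (intermediates below are computed at full precision and shown rounded to 5 d.p.)
v1: (-0.5,-0.5) → rotate → (-0.63446,-0.31219) → ×s → (-0.80449,-0.39586) → (-0.80,-0.40)
v2: (4.5,-2) → rotate → (3.61539,-3.34349) → ×s → (4.58431,-4.23955) → (4.58,-4.24)
v3: (4.5,5) → rotate → (5.87125,3.28305) → ×s → (7.44475,4.16291) → (7.44,4.16)

Cross-section at z=2: (-0.80,-0.40) (4.58,-4.24) (7.44,4.16)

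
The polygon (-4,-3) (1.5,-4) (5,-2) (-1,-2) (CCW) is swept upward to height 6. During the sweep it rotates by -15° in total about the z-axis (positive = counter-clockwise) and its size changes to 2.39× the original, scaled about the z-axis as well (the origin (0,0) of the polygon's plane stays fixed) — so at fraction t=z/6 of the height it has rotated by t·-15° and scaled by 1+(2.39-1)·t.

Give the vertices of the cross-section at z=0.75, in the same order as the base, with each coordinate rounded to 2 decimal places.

t = z/height = 0.75/6 = 0.125
s = 1 + (scale-1)·z/height = 1 + (2.39-1)·0.75/6 = 1.173750
θ = twist·z/height = -15°·0.75/6 = -1.8750° = -0.032725 rad
cos θ = 0.999465, sin θ = -0.032719 (intermediates below are computed at full precision and shown rounded to 5 d.p.)
v1: (-4,-3) → rotate → (-4.09602,-2.86752) → ×s → (-4.80770,-3.36575) → (-4.81,-3.37)
v2: (1.5,-4) → rotate → (1.36832,-4.04694) → ×s → (1.60607,-4.75009) → (1.61,-4.75)
v3: (5,-2) → rotate → (4.93188,-2.16252) → ×s → (5.78880,-2.53826) → (5.79,-2.54)
v4: (-1,-2) → rotate → (-1.06490,-1.96621) → ×s → (-1.24993,-2.30784) → (-1.25,-2.31)

Cross-section at z=0.75: (-4.81,-3.37) (1.61,-4.75) (5.79,-2.54) (-1.25,-2.31)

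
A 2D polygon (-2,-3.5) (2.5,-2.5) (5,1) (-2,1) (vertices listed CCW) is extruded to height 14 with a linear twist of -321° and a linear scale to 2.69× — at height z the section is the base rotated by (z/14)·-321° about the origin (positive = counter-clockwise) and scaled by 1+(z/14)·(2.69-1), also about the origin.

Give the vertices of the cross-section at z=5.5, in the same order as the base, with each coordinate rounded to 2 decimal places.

t = z/height = 5.5/14 = 0.392857
s = 1 + (scale-1)·z/height = 1 + (2.69-1)·5.5/14 = 1.663929
θ = twist·z/height = -321°·5.5/14 = -126.1071° = -2.200985 rad
cos θ = -0.589297, sin θ = -0.807916 (intermediates below are computed at full precision and shown rounded to 5 d.p.)
v1: (-2,-3.5) → rotate → (-1.64911,3.67837) → ×s → (-2.74401,6.12055) → (-2.74,6.12)
v2: (2.5,-2.5) → rotate → (-3.49303,-0.54655) → ×s → (-5.81216,-0.90942) → (-5.81,-0.91)
v3: (5,1) → rotate → (-2.13857,-4.62888) → ×s → (-3.55843,-7.70212) → (-3.56,-7.70)
v4: (-2,1) → rotate → (1.98651,1.02654) → ×s → (3.30541,1.70808) → (3.31,1.71)

Cross-section at z=5.5: (-2.74,6.12) (-5.81,-0.91) (-3.56,-7.70) (3.31,1.71)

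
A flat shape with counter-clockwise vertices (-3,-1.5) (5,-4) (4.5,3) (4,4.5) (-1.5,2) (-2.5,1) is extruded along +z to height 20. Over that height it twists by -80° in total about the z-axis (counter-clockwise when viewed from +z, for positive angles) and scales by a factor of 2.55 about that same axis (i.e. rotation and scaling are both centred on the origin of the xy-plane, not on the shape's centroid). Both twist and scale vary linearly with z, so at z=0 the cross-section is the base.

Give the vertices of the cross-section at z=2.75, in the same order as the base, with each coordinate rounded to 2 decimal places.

Cross-section at z=2.75: (-3.92,-1.09) (5.03,-5.92) (6.05,2.53) (5.80,4.43) (-1.32,2.73) (-2.75,1.77)

t = z/height = 2.75/20 = 0.1375
s = 1 + (scale-1)·z/height = 1 + (2.55-1)·2.75/20 = 1.213125
θ = twist·z/height = -80°·2.75/20 = -11.0000° = -0.191986 rad
cos θ = 0.981627, sin θ = -0.190809 (intermediates below are computed at full precision and shown rounded to 5 d.p.)
v1: (-3,-1.5) → rotate → (-3.23110,-0.90001) → ×s → (-3.91972,-1.09183) → (-3.92,-1.09)
v2: (5,-4) → rotate → (4.14490,-4.88055) → ×s → (5.02828,-5.92072) → (5.03,-5.92)
v3: (4.5,3) → rotate → (4.98975,2.08624) → ×s → (6.05319,2.53087) → (6.05,2.53)
v4: (4,4.5) → rotate → (4.78515,3.65409) → ×s → (5.80498,4.43286) → (5.80,4.43)
v5: (-1.5,2) → rotate → (-1.09082,2.24947) → ×s → (-1.32330,2.72889) → (-1.32,2.73)
v6: (-2.5,1) → rotate → (-2.26326,1.45865) → ×s → (-2.74562,1.76952) → (-2.75,1.77)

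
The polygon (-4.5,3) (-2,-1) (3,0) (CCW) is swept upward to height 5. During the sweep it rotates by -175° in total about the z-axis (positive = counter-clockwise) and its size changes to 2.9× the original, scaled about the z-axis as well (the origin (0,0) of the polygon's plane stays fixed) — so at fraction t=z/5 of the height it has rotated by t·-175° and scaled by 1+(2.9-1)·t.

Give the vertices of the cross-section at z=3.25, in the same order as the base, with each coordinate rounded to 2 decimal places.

t = z/height = 3.25/5 = 0.65
s = 1 + (scale-1)·z/height = 1 + (2.9-1)·3.25/5 = 2.235000
θ = twist·z/height = -175°·3.25/5 = -113.7500° = -1.985312 rad
cos θ = -0.402747, sin θ = -0.915311 (intermediates below are computed at full precision and shown rounded to 5 d.p.)
v1: (-4.5,3) → rotate → (4.55829,2.91066) → ×s → (10.18779,6.50533) → (10.19,6.51)
v2: (-2,-1) → rotate → (-0.10982,2.23337) → ×s → (-0.24544,4.99158) → (-0.25,4.99)
v3: (3,0) → rotate → (-1.20824,-2.74593) → ×s → (-2.70042,-6.13716) → (-2.70,-6.14)

Cross-section at z=3.25: (10.19,6.51) (-0.25,4.99) (-2.70,-6.14)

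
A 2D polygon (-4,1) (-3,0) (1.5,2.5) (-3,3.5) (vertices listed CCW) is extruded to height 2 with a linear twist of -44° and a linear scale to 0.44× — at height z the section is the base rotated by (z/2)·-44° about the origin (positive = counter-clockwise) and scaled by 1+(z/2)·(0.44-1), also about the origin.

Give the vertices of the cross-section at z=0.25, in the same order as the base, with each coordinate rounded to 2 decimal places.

t = z/height = 0.25/2 = 0.125
s = 1 + (scale-1)·z/height = 1 + (0.44-1)·0.25/2 = 0.930000
θ = twist·z/height = -44°·0.25/2 = -5.5000° = -0.095993 rad
cos θ = 0.995396, sin θ = -0.095846 (intermediates below are computed at full precision and shown rounded to 5 d.p.)
v1: (-4,1) → rotate → (-3.88574,1.37878) → ×s → (-3.61374,1.28226) → (-3.61,1.28)
v2: (-3,0) → rotate → (-2.98619,0.28754) → ×s → (-2.77716,0.26741) → (-2.78,0.27)
v3: (1.5,2.5) → rotate → (1.73271,2.34472) → ×s → (1.61142,2.18059) → (1.61,2.18)
v4: (-3,3.5) → rotate → (-2.65073,3.77142) → ×s → (-2.46518,3.50742) → (-2.47,3.51)

Cross-section at z=0.25: (-3.61,1.28) (-2.78,0.27) (1.61,2.18) (-2.47,3.51)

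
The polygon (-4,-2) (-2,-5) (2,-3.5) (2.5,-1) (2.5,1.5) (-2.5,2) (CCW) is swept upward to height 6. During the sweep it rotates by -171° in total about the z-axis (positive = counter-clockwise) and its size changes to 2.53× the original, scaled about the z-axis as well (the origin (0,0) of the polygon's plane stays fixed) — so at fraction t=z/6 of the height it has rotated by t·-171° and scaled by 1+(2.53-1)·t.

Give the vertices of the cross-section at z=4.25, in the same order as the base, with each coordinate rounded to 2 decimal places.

Cross-section at z=4.25: (0.74,9.29) (-6.76,8.95) (-8.40,0.20) (-4.48,-3.38) (-0.02,-6.08) (6.26,2.31)

t = z/height = 4.25/6 = 0.708333
s = 1 + (scale-1)·z/height = 1 + (2.53-1)·4.25/6 = 2.083750
θ = twist·z/height = -171°·4.25/6 = -121.1250° = -2.114030 rad
cos θ = -0.516907, sin θ = -0.856042 (intermediates below are computed at full precision and shown rounded to 5 d.p.)
v1: (-4,-2) → rotate → (0.35554,4.45798) → ×s → (0.74087,9.28932) → (0.74,9.29)
v2: (-2,-5) → rotate → (-3.24639,4.29662) → ×s → (-6.76467,8.95308) → (-6.76,8.95)
v3: (2,-3.5) → rotate → (-4.02996,0.09709) → ×s → (-8.39743,0.20231) → (-8.40,0.20)
v4: (2.5,-1) → rotate → (-2.14831,-1.62320) → ×s → (-4.47654,-3.38234) → (-4.48,-3.38)
v5: (2.5,1.5) → rotate → (-0.00820,-2.91546) → ×s → (-0.01710,-6.07510) → (-0.02,-6.08)
v6: (-2.5,2) → rotate → (3.00435,1.10629) → ×s → (6.26032,2.30523) → (6.26,2.31)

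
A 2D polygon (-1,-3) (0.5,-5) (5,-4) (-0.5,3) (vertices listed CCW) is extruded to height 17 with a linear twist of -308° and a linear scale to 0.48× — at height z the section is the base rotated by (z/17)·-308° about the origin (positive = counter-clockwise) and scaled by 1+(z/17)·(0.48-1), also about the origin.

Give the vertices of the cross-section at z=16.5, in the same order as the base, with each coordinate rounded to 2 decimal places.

Cross-section at z=16.5: (1.06,-1.15) (2.29,-0.98) (2.93,1.21) (-1.42,0.50)

t = z/height = 16.5/17 = 0.970588
s = 1 + (scale-1)·z/height = 1 + (0.48-1)·16.5/17 = 0.495294
θ = twist·z/height = -308°·16.5/17 = -298.9412° = -5.217508 rad
cos θ = 0.483911, sin θ = 0.875117 (intermediates below are computed at full precision and shown rounded to 5 d.p.)
v1: (-1,-3) → rotate → (2.14144,-2.32685) → ×s → (1.06064,-1.15248) → (1.06,-1.15)
v2: (0.5,-5) → rotate → (4.61754,-1.98200) → ×s → (2.28704,-0.98167) → (2.29,-0.98)
v3: (5,-4) → rotate → (5.92003,2.43994) → ×s → (2.93215,1.20849) → (2.93,1.21)
v4: (-0.5,3) → rotate → (-2.86731,1.01418) → ×s → (-1.42016,0.50232) → (-1.42,0.50)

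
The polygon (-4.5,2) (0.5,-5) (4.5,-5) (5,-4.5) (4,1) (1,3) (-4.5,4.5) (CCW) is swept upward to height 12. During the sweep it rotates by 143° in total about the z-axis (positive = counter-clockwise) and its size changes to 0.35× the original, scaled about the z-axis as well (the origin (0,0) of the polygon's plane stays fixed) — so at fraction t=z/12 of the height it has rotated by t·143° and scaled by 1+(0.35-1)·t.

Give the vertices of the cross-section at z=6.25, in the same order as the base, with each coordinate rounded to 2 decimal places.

Cross-section at z=6.25: (-2.07,-2.51) (3.28,-0.57) (3.98,1.98) (3.75,2.39) (0.07,2.73) (-1.74,1.17) (-3.66,-2.07)

t = z/height = 6.25/12 = 0.520833
s = 1 + (scale-1)·z/height = 1 + (0.35-1)·6.25/12 = 0.661458
θ = twist·z/height = 143°·6.25/12 = 74.4792° = 1.299907 rad
cos θ = 0.267589, sin θ = 0.963533 (intermediates below are computed at full precision and shown rounded to 5 d.p.)
v1: (-4.5,2) → rotate → (-3.13122,-3.80072) → ×s → (-2.07117,-2.51402) → (-2.07,-2.51)
v2: (0.5,-5) → rotate → (4.95146,-0.85618) → ×s → (3.27518,-0.56633) → (3.28,-0.57)
v3: (4.5,-5) → rotate → (6.02182,2.99796) → ×s → (3.98318,1.98302) → (3.98,1.98)
v4: (5,-4.5) → rotate → (5.67384,3.61352) → ×s → (3.75301,2.39019) → (3.75,2.39)
v5: (4,1) → rotate → (0.10682,4.12172) → ×s → (0.07066,2.72635) → (0.07,2.73)
v6: (1,3) → rotate → (-2.62301,1.76630) → ×s → (-1.73501,1.16833) → (-1.74,1.17)
v7: (-4.5,4.5) → rotate → (-5.54005,-3.13175) → ×s → (-3.66451,-2.07152) → (-3.66,-2.07)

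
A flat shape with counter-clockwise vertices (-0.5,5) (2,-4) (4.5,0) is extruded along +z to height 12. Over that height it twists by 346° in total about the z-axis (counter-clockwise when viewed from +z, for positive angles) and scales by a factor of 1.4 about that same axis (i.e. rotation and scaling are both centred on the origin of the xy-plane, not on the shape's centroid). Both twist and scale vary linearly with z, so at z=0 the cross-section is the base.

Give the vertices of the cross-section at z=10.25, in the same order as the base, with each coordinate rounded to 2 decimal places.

t = z/height = 10.25/12 = 0.854167
s = 1 + (scale-1)·z/height = 1 + (1.4-1)·10.25/12 = 1.341667
θ = twist·z/height = 346°·10.25/12 = 295.5417° = 5.158175 rad
cos θ = 0.431167, sin θ = -0.902272 (intermediates below are computed at full precision and shown rounded to 5 d.p.)
v1: (-0.5,5) → rotate → (4.29578,2.60697) → ×s → (5.76350,3.49769) → (5.76,3.50)
v2: (2,-4) → rotate → (-2.74675,-3.52921) → ×s → (-3.68523,-4.73503) → (-3.69,-4.74)
v3: (4.5,0) → rotate → (1.94025,-4.06022) → ×s → (2.60317,-5.44747) → (2.60,-5.45)

Cross-section at z=10.25: (5.76,3.50) (-3.69,-4.74) (2.60,-5.45)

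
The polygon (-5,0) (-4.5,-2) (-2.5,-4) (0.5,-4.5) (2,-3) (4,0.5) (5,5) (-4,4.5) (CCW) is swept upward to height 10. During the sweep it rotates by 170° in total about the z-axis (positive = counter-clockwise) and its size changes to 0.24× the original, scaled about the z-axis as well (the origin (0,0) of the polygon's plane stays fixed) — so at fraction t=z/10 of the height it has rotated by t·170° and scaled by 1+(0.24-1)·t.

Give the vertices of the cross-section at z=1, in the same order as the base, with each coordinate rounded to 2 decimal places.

t = z/height = 1/10 = 0.1
s = 1 + (scale-1)·z/height = 1 + (0.24-1)·1/10 = 0.924000
θ = twist·z/height = 170°·1/10 = 17.0000° = 0.296706 rad
cos θ = 0.956305, sin θ = 0.292372 (intermediates below are computed at full precision and shown rounded to 5 d.p.)
v1: (-5,0) → rotate → (-4.78152,-1.46186) → ×s → (-4.41813,-1.35076) → (-4.42,-1.35)
v2: (-4.5,-2) → rotate → (-3.71863,-3.22828) → ×s → (-3.43601,-2.98293) → (-3.44,-2.98)
v3: (-2.5,-4) → rotate → (-1.22128,-4.55615) → ×s → (-1.12846,-4.20988) → (-1.13,-4.21)
v4: (0.5,-4.5) → rotate → (1.79383,-4.15719) → ×s → (1.65749,-3.84124) → (1.66,-3.84)
v5: (2,-3) → rotate → (2.78972,-2.28417) → ×s → (2.57771,-2.11057) → (2.58,-2.11)
v6: (4,0.5) → rotate → (3.67903,1.64764) → ×s → (3.39943,1.52242) → (3.40,1.52)
v7: (5,5) → rotate → (3.31967,6.24338) → ×s → (3.06737,5.76889) → (3.07,5.77)
v8: (-4,4.5) → rotate → (-5.14089,3.13388) → ×s → (-4.75018,2.89571) → (-4.75,2.90)

Cross-section at z=1: (-4.42,-1.35) (-3.44,-2.98) (-1.13,-4.21) (1.66,-3.84) (2.58,-2.11) (3.40,1.52) (3.07,5.77) (-4.75,2.90)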